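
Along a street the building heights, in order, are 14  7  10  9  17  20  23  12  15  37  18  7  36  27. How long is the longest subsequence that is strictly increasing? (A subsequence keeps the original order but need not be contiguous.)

6

Track the smallest tail for each achievable length (strict):
14 → extends → [14]
7 → replaces 14 → [7]
10 → extends → [7, 10]
9 → replaces 10 → [7, 9]
17 → extends → [7, 9, 17]
20 → extends → [7, 9, 17, 20]
23 → extends → [7, 9, 17, 20, 23]
12 → replaces 17 → [7, 9, 12, 20, 23]
15 → replaces 20 → [7, 9, 12, 15, 23]
37 → extends → [7, 9, 12, 15, 23, 37]
18 → replaces 23 → [7, 9, 12, 15, 18, 37]
7 → already a tail → [7, 9, 12, 15, 18, 37]
36 → replaces 37 → [7, 9, 12, 15, 18, 36]
27 → replaces 36 → [7, 9, 12, 15, 18, 27]
Six tails, so the longest strictly increasing subsequence has length 6 (e.g. 7, 10, 17, 20, 23, 37).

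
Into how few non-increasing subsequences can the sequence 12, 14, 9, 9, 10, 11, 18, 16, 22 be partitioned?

Place each on the leftmost legal pile:
12 → new pile 1 (tops now [12])
14 → new pile 2 (tops now [12, 14])
9 → pile 1 (tops now [9, 14])
9 → pile 1 (tops now [9, 14])
10 → pile 2 (tops now [9, 10])
11 → new pile 3 (tops now [9, 10, 11])
18 → new pile 4 (tops now [9, 10, 11, 18])
16 → pile 4 (tops now [9, 10, 11, 16])
22 → new pile 5 (tops now [9, 10, 11, 16, 22])
Five piles.

5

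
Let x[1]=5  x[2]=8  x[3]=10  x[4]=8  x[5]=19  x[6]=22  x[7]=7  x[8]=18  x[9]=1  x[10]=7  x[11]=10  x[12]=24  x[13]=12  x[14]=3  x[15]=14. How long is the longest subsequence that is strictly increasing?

Track the smallest tail for each achievable length (strict):
5 → extends → [5]
8 → extends → [5, 8]
10 → extends → [5, 8, 10]
8 → already a tail → [5, 8, 10]
19 → extends → [5, 8, 10, 19]
22 → extends → [5, 8, 10, 19, 22]
7 → replaces 8 → [5, 7, 10, 19, 22]
18 → replaces 19 → [5, 7, 10, 18, 22]
1 → replaces 5 → [1, 7, 10, 18, 22]
7 → already a tail → [1, 7, 10, 18, 22]
10 → already a tail → [1, 7, 10, 18, 22]
24 → extends → [1, 7, 10, 18, 22, 24]
12 → replaces 18 → [1, 7, 10, 12, 22, 24]
3 → replaces 7 → [1, 3, 10, 12, 22, 24]
14 → replaces 22 → [1, 3, 10, 12, 14, 24]
Six tails, so the longest strictly increasing subsequence has length 6 (e.g. 5, 8, 10, 19, 22, 24).

6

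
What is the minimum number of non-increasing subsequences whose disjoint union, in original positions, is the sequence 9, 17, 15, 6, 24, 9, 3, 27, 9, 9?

4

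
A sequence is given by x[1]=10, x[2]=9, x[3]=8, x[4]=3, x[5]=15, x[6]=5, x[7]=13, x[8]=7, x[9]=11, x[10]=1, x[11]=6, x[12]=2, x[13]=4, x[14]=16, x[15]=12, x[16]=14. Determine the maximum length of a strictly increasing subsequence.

6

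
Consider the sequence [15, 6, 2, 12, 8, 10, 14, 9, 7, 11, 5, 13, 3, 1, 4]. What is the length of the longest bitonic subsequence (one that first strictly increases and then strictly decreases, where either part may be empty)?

9

inc[i] = longest strictly increasing subsequence ending at i; dec[i] = longest strictly decreasing subsequence starting at i:
i:      1  2  3  4  5  6  7  8  9 10 11 12 13 14 15
a[i]:  15  6  2 12  8 10 14  9  7 11  5 13  3  1  4
inc:    1  1  1  2  2  3  4  3  2  4  2  5  2  1  3
dec:    8  4  2  7  5  6  6  5  4  4  3  3  2  1  1
Best peak at i=7 (value 14): inc=4, dec=6, length 4+6−1 = 9.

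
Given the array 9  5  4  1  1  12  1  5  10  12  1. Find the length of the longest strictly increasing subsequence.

Let dp[i] be the length of the longest such subsequence ending at index i:
i:      1  2  3  4  5  6  7  8  9 10 11
a[i]:   9  5  4  1  1 12  1  5 10 12  1
dp:     1  1  1  1  1  2  1  2  3  4  1
Maximum dp value is 4.

4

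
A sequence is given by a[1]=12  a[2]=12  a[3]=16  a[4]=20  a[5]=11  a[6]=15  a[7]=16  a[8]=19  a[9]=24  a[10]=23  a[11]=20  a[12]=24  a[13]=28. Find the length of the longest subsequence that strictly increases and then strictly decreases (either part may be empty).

7

inc[i] = longest strictly increasing subsequence ending at i; dec[i] = longest strictly decreasing subsequence starting at i:
i:      1  2  3  4  5  6  7  8  9 10 11 12 13
a[i]:  12 12 16 20 11 15 16 19 24 23 20 24 28
inc:    1  1  2  3  1  2  3  4  5  5  5  6  7
dec:    2  2  2  2  1  1  1  1  3  2  1  1  1
Best peak at i=9 (value 24): inc=5, dec=3, length 5+3−1 = 7.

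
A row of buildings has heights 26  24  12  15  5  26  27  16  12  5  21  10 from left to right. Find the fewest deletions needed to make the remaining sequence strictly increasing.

Fewest deletions = n − (longest strictly increasing subsequence).
Patience tails:
26 → extends → [26]
24 → replaces 26 → [24]
12 → replaces 24 → [12]
15 → extends → [12, 15]
5 → replaces 12 → [5, 15]
26 → extends → [5, 15, 26]
27 → extends → [5, 15, 26, 27]
16 → replaces 26 → [5, 15, 16, 27]
12 → replaces 15 → [5, 12, 16, 27]
5 → already a tail → [5, 12, 16, 27]
21 → replaces 27 → [5, 12, 16, 21]
10 → replaces 12 → [5, 10, 16, 21]
Longest strictly increasing subsequence has length 4, so deletions = 12 − 4 = 8.

8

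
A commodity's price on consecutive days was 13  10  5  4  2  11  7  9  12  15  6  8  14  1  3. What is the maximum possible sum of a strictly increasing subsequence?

48

Let S[i] be the best sum of a strictly increasing subsequence ending at i:
i:      1  2  3  4  5  6  7  8  9 10 11 12 13 14 15
a[i]:  13 10  5  4  2 11  7  9 12 15  6  8 14  1  3
S:     13 10  5  4  2 21 12 21 33 48 11 20 47  1  5
Maximum is 48 (e.g. 5 + 7 + 9 + 12 + 15).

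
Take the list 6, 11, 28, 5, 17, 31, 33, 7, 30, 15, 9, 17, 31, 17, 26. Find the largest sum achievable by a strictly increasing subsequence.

109

Let S[i] be the best sum of a strictly increasing subsequence ending at i:
i:       1   2   3   4   5   6   7   8   9  10  11  12  13  14  15
a[i]:    6  11  28   5  17  31  33   7  30  15   9  17  31  17  26
S:       6  17  45   5  34  76 109  13  75  32  22  49 106  49  75
Maximum is 109 (e.g. 6 + 11 + 28 + 31 + 33).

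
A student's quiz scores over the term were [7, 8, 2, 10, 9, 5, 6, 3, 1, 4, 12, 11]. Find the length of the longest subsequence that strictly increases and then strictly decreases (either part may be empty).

inc[i] = longest strictly increasing subsequence ending at i; dec[i] = longest strictly decreasing subsequence starting at i:
i:      1  2  3  4  5  6  7  8  9 10 11 12
a[i]:   7  8  2 10  9  5  6  3  1  4 12 11
inc:    1  2  1  3  3  2  3  2  1  3  4  4
dec:    4  4  2  5  4  3  3  2  1  1  2  1
Best peak at i=4 (value 10): inc=3, dec=5, length 3+5−1 = 7.

7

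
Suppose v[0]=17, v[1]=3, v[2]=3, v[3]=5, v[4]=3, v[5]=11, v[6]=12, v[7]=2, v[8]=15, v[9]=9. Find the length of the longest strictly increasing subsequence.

Track the smallest tail for each achievable length (strict):
17 → extends → [17]
3 → replaces 17 → [3]
3 → already a tail → [3]
5 → extends → [3, 5]
3 → already a tail → [3, 5]
11 → extends → [3, 5, 11]
12 → extends → [3, 5, 11, 12]
2 → replaces 3 → [2, 5, 11, 12]
15 → extends → [2, 5, 11, 12, 15]
9 → replaces 11 → [2, 5, 9, 12, 15]
Five tails, so the longest strictly increasing subsequence has length 5 (e.g. 3, 5, 11, 12, 15).

5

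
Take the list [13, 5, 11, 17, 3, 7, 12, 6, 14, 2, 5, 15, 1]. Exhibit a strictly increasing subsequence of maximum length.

5, 11, 12, 14, 15

Patience tails give the LIS length; then backtrack through the dp parents:
13 → extends → [13]
5 → replaces 13 → [5]
11 → extends → [5, 11]
17 → extends → [5, 11, 17]
3 → replaces 5 → [3, 11, 17]
7 → replaces 11 → [3, 7, 17]
12 → replaces 17 → [3, 7, 12]
6 → replaces 7 → [3, 6, 12]
14 → extends → [3, 6, 12, 14]
2 → replaces 3 → [2, 6, 12, 14]
5 → replaces 6 → [2, 5, 12, 14]
15 → extends → [2, 5, 12, 14, 15]
1 → replaces 2 → [1, 5, 12, 14, 15]
Length 5; one witness is 5, 11, 12, 14, 15.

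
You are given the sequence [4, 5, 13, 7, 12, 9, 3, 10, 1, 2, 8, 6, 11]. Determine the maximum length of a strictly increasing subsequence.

6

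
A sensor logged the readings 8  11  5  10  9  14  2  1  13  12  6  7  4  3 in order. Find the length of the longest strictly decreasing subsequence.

6

Negate each value so 'decreasing' becomes 'increasing', then run patience tails on the negated sequence:
-8 → extends → [-8]
-11 → replaces -8 → [-11]
-5 → extends → [-11, -5]
-10 → replaces -5 → [-11, -10]
-9 → extends → [-11, -10, -9]
-14 → replaces -11 → [-14, -10, -9]
-2 → extends → [-14, -10, -9, -2]
-1 → extends → [-14, -10, -9, -2, -1]
-13 → replaces -10 → [-14, -13, -9, -2, -1]
-12 → replaces -9 → [-14, -13, -12, -2, -1]
-6 → replaces -2 → [-14, -13, -12, -6, -1]
-7 → replaces -6 → [-14, -13, -12, -7, -1]
-4 → replaces -1 → [-14, -13, -12, -7, -4]
-3 → extends → [-14, -13, -12, -7, -4, -3]
Six tails, so the longest strictly decreasing subsequence of the original has length 6.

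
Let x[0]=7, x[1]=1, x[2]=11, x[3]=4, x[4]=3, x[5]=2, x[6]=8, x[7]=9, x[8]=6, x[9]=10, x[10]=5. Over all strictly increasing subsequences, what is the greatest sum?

Let S[i] be the best sum of a strictly increasing subsequence ending at i:
i:      0  1  2  3  4  5  6  7  8  9 10
x[i]:   7  1 11  4  3  2  8  9  6 10  5
S:      7  1 18  5  4  3 15 24 11 34 10
Maximum is 34 (e.g. 7 + 8 + 9 + 10).

34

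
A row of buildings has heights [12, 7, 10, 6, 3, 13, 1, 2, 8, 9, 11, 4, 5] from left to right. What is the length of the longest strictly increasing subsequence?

Track the smallest tail for each achievable length (strict):
12 → extends → [12]
7 → replaces 12 → [7]
10 → extends → [7, 10]
6 → replaces 7 → [6, 10]
3 → replaces 6 → [3, 10]
13 → extends → [3, 10, 13]
1 → replaces 3 → [1, 10, 13]
2 → replaces 10 → [1, 2, 13]
8 → replaces 13 → [1, 2, 8]
9 → extends → [1, 2, 8, 9]
11 → extends → [1, 2, 8, 9, 11]
4 → replaces 8 → [1, 2, 4, 9, 11]
5 → replaces 9 → [1, 2, 4, 5, 11]
Five tails, so the longest strictly increasing subsequence has length 5 (e.g. 1, 2, 8, 9, 11).

5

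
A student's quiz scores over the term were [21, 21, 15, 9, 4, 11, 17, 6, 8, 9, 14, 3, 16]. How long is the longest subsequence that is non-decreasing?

Track the smallest tail for each achievable length (allowing ties):
21 → extends → [21]
21 → extends → [21, 21]
15 → replaces 21 → [15, 21]
9 → replaces 15 → [9, 21]
4 → replaces 9 → [4, 21]
11 → replaces 21 → [4, 11]
17 → extends → [4, 11, 17]
6 → replaces 11 → [4, 6, 17]
8 → replaces 17 → [4, 6, 8]
9 → extends → [4, 6, 8, 9]
14 → extends → [4, 6, 8, 9, 14]
3 → replaces 4 → [3, 6, 8, 9, 14]
16 → extends → [3, 6, 8, 9, 14, 16]
Six tails, so the longest non-decreasing subsequence has length 6 (e.g. 4, 6, 8, 9, 14, 16).

6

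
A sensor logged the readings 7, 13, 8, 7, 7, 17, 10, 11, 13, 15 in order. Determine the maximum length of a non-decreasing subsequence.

Let dp[i] be the length of the longest such subsequence ending at index i:
i:      1  2  3  4  5  6  7  8  9 10
a[i]:   7 13  8  7  7 17 10 11 13 15
dp:     1  2  2  2  3  4  4  5  6  7
Maximum dp value is 7.

7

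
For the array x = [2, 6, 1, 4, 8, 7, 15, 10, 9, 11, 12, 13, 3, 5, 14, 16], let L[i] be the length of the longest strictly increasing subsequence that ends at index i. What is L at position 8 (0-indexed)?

dp[i] = 1 + max{dp[j] : j<i, x[j]<x[i]} (or 1 if no such j):
i:      0  1  2  3  4  5  6  7  8  9 10 11 12 13 14 15
x[i]:   2  6  1  4  8  7 15 10  9 11 12 13  3  5 14 16
dp:     1  2  1  2  3  3  4  4  4  5  6  7  2  3  8  9
At index 8 the value is 4.

4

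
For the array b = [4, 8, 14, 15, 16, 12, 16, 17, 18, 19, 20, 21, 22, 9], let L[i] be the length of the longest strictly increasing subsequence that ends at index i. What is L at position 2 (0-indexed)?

dp[i] = 1 + max{dp[j] : j<i, b[j]<b[i]} (or 1 if no such j):
i:      0  1  2  3  4  5  6  7  8  9 10 11 12 13
b[i]:   4  8 14 15 16 12 16 17 18 19 20 21 22  9
dp:     1  2  3  4  5  3  5  6  7  8  9 10 11  3
At index 2 the value is 3.

3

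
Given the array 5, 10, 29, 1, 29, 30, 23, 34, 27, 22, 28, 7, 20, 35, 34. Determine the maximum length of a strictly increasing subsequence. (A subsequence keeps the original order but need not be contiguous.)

Track the smallest tail for each achievable length (strict):
5 → extends → [5]
10 → extends → [5, 10]
29 → extends → [5, 10, 29]
1 → replaces 5 → [1, 10, 29]
29 → already a tail → [1, 10, 29]
30 → extends → [1, 10, 29, 30]
23 → replaces 29 → [1, 10, 23, 30]
34 → extends → [1, 10, 23, 30, 34]
27 → replaces 30 → [1, 10, 23, 27, 34]
22 → replaces 23 → [1, 10, 22, 27, 34]
28 → replaces 34 → [1, 10, 22, 27, 28]
7 → replaces 10 → [1, 7, 22, 27, 28]
20 → replaces 22 → [1, 7, 20, 27, 28]
35 → extends → [1, 7, 20, 27, 28, 35]
34 → replaces 35 → [1, 7, 20, 27, 28, 34]
Six tails, so the longest strictly increasing subsequence has length 6 (e.g. 5, 10, 29, 30, 34, 35).

6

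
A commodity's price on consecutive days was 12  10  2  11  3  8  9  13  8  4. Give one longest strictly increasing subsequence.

2, 3, 8, 9, 13

Patience tails give the LIS length; then backtrack through the dp parents:
12 → extends → [12]
10 → replaces 12 → [10]
2 → replaces 10 → [2]
11 → extends → [2, 11]
3 → replaces 11 → [2, 3]
8 → extends → [2, 3, 8]
9 → extends → [2, 3, 8, 9]
13 → extends → [2, 3, 8, 9, 13]
8 → already a tail → [2, 3, 8, 9, 13]
4 → replaces 8 → [2, 3, 4, 9, 13]
Length 5; one witness is 2, 3, 8, 9, 13.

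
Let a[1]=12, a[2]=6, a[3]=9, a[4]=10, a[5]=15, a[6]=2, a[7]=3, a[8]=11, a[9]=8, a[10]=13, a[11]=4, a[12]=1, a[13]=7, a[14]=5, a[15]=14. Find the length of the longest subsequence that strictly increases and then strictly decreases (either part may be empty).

8

inc[i] = longest strictly increasing subsequence ending at i; dec[i] = longest strictly decreasing subsequence starting at i:
i:      1  2  3  4  5  6  7  8  9 10 11 12 13 14 15
a[i]:  12  6  9 10 15  2  3 11  8 13  4  1  7  5 14
inc:    1  1  2  3  4  1  2  4  3  5  3  1  4  4  6
dec:    5  3  4  4  5  2  2  4  3  3  2  1  2  1  1
Best peak at i=5 (value 15): inc=4, dec=5, length 4+5−1 = 8.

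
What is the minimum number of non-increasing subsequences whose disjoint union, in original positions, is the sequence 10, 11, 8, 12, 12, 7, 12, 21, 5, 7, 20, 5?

4

The minimum number of non-increasing subsequences covering a sequence equals the length of its longest strictly increasing subsequence.
LIS length is 4 (e.g. 10, 11, 12, 21), so 4 piles are needed.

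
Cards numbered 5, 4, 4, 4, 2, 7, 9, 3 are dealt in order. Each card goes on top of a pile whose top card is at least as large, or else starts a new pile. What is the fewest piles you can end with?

3

Place each on the leftmost legal pile:
5 → new pile 1 (tops now [5])
4 → pile 1 (tops now [4])
4 → pile 1 (tops now [4])
4 → pile 1 (tops now [4])
2 → pile 1 (tops now [2])
7 → new pile 2 (tops now [2, 7])
9 → new pile 3 (tops now [2, 7, 9])
3 → pile 2 (tops now [2, 3, 9])
Three piles.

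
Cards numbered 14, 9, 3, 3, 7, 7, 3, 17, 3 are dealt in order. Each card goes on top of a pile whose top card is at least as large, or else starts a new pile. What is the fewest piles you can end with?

Place each on the leftmost legal pile:
14 → new pile 1 (tops now [14])
9 → pile 1 (tops now [9])
3 → pile 1 (tops now [3])
3 → pile 1 (tops now [3])
7 → new pile 2 (tops now [3, 7])
7 → pile 2 (tops now [3, 7])
3 → pile 1 (tops now [3, 7])
17 → new pile 3 (tops now [3, 7, 17])
3 → pile 1 (tops now [3, 7, 17])
Three piles.

3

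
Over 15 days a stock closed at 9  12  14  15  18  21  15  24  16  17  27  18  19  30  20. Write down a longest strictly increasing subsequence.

9, 12, 14, 15, 18, 21, 24, 27, 30

Patience tails give the LIS length; then backtrack through the dp parents:
9 → extends → [9]
12 → extends → [9, 12]
14 → extends → [9, 12, 14]
15 → extends → [9, 12, 14, 15]
18 → extends → [9, 12, 14, 15, 18]
21 → extends → [9, 12, 14, 15, 18, 21]
15 → already a tail → [9, 12, 14, 15, 18, 21]
24 → extends → [9, 12, 14, 15, 18, 21, 24]
16 → replaces 18 → [9, 12, 14, 15, 16, 21, 24]
17 → replaces 21 → [9, 12, 14, 15, 16, 17, 24]
27 → extends → [9, 12, 14, 15, 16, 17, 24, 27]
18 → replaces 24 → [9, 12, 14, 15, 16, 17, 18, 27]
19 → replaces 27 → [9, 12, 14, 15, 16, 17, 18, 19]
30 → extends → [9, 12, 14, 15, 16, 17, 18, 19, 30]
20 → replaces 30 → [9, 12, 14, 15, 16, 17, 18, 19, 20]
Length 9; one witness is 9, 12, 14, 15, 18, 21, 24, 27, 30.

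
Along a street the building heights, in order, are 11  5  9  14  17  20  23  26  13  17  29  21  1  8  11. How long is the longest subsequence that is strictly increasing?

8

Track the smallest tail for each achievable length (strict):
11 → extends → [11]
5 → replaces 11 → [5]
9 → extends → [5, 9]
14 → extends → [5, 9, 14]
17 → extends → [5, 9, 14, 17]
20 → extends → [5, 9, 14, 17, 20]
23 → extends → [5, 9, 14, 17, 20, 23]
26 → extends → [5, 9, 14, 17, 20, 23, 26]
13 → replaces 14 → [5, 9, 13, 17, 20, 23, 26]
17 → already a tail → [5, 9, 13, 17, 20, 23, 26]
29 → extends → [5, 9, 13, 17, 20, 23, 26, 29]
21 → replaces 23 → [5, 9, 13, 17, 20, 21, 26, 29]
1 → replaces 5 → [1, 9, 13, 17, 20, 21, 26, 29]
8 → replaces 9 → [1, 8, 13, 17, 20, 21, 26, 29]
11 → replaces 13 → [1, 8, 11, 17, 20, 21, 26, 29]
Eight tails, so the longest strictly increasing subsequence has length 8 (e.g. 5, 9, 14, 17, 20, 23, 26, 29).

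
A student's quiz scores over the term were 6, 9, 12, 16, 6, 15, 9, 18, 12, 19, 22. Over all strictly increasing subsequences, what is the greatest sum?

102

Let S[i] be the best sum of a strictly increasing subsequence ending at i:
i:       1   2   3   4   5   6   7   8   9  10  11
a[i]:    6   9  12  16   6  15   9  18  12  19  22
S:       6  15  27  43   6  42  15  61  27  80 102
Maximum is 102 (e.g. 6 + 9 + 12 + 16 + 18 + 19 + 22).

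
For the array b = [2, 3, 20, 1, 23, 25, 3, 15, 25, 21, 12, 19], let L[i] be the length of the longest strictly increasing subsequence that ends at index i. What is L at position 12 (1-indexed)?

4

dp[i] = 1 + max{dp[j] : j<i, b[j]<b[i]} (or 1 if no such j):
i:      1  2  3  4  5  6  7  8  9 10 11 12
b[i]:   2  3 20  1 23 25  3 15 25 21 12 19
dp:     1  2  3  1  4  5  2  3  5  4  3  4
At index 12 the value is 4.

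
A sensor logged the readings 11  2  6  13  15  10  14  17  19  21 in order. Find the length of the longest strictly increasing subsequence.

Let dp[i] be the length of the longest such subsequence ending at index i:
i:      1  2  3  4  5  6  7  8  9 10
a[i]:  11  2  6 13 15 10 14 17 19 21
dp:     1  1  2  3  4  3  4  5  6  7
Maximum dp value is 7.

7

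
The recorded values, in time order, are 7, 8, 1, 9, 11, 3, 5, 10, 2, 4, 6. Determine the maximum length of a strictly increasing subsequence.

4

Track the smallest tail for each achievable length (strict):
7 → extends → [7]
8 → extends → [7, 8]
1 → replaces 7 → [1, 8]
9 → extends → [1, 8, 9]
11 → extends → [1, 8, 9, 11]
3 → replaces 8 → [1, 3, 9, 11]
5 → replaces 9 → [1, 3, 5, 11]
10 → replaces 11 → [1, 3, 5, 10]
2 → replaces 3 → [1, 2, 5, 10]
4 → replaces 5 → [1, 2, 4, 10]
6 → replaces 10 → [1, 2, 4, 6]
Four tails, so the longest strictly increasing subsequence has length 4 (e.g. 7, 8, 9, 11).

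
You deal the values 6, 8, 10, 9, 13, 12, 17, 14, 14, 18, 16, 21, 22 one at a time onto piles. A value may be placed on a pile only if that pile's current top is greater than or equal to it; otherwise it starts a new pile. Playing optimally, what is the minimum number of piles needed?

8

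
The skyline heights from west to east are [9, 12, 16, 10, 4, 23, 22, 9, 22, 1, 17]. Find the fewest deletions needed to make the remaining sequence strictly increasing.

7

Fewest deletions = n − (longest strictly increasing subsequence).
Patience tails:
9 → extends → [9]
12 → extends → [9, 12]
16 → extends → [9, 12, 16]
10 → replaces 12 → [9, 10, 16]
4 → replaces 9 → [4, 10, 16]
23 → extends → [4, 10, 16, 23]
22 → replaces 23 → [4, 10, 16, 22]
9 → replaces 10 → [4, 9, 16, 22]
22 → already a tail → [4, 9, 16, 22]
1 → replaces 4 → [1, 9, 16, 22]
17 → replaces 22 → [1, 9, 16, 17]
Longest strictly increasing subsequence has length 4, so deletions = 11 − 4 = 7.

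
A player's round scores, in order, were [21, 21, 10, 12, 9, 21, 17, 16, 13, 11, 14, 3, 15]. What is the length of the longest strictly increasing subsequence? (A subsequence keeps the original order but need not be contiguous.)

5

Let dp[i] be the length of the longest such subsequence ending at index i:
i:      1  2  3  4  5  6  7  8  9 10 11 12 13
a[i]:  21 21 10 12  9 21 17 16 13 11 14  3 15
dp:     1  1  1  2  1  3  3  3  3  2  4  1  5
Maximum dp value is 5.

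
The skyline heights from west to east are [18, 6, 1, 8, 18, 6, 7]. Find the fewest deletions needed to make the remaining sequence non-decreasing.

Fewest deletions = n − (longest non-decreasing subsequence).
i:      1  2  3  4  5  6  7
a[i]:  18  6  1  8 18  6  7
dp:     1  1  1  2  3  2  3
max dp = 3, so deletions = 7 − 3 = 4.

4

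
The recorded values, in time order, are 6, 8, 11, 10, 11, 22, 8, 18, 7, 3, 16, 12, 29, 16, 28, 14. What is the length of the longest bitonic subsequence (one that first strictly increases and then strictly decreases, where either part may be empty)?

8

inc[i] = longest strictly increasing subsequence ending at i; dec[i] = longest strictly decreasing subsequence starting at i:
i:      1  2  3  4  5  6  7  8  9 10 11 12 13 14 15 16
a[i]:   6  8 11 10 11 22  8 18  7  3 16 12 29 16 28 14
inc:    1  2  3  3  4  5  2  5  2  1  5  5  6  6  7  6
dec:    2  3  5  4  4  4  3  3  2  1  2  1  3  2  2  1
Best peak at i=6 (value 22): inc=5, dec=4, length 5+4−1 = 8.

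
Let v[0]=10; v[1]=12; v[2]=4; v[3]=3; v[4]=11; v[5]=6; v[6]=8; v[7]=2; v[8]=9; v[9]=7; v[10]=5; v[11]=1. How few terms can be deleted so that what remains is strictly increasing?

8

Fewest deletions = n − (longest strictly increasing subsequence).
i:      0  1  2  3  4  5  6  7  8  9 10 11
v[i]:  10 12  4  3 11  6  8  2  9  7  5  1
dp:     1  2  1  1  2  2  3  1  4  3  2  1
max dp = 4, so deletions = 12 − 4 = 8.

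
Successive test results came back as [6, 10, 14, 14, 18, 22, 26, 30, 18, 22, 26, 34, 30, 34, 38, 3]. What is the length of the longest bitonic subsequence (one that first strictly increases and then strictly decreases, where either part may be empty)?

10

inc[i] = longest strictly increasing subsequence ending at i; dec[i] = longest strictly decreasing subsequence starting at i:
i:      1  2  3  4  5  6  7  8  9 10 11 12 13 14 15 16
a[i]:   6 10 14 14 18 22 26 30 18 22 26 34 30 34 38  3
inc:    1  2  3  3  4  5  6  7  4  5  6  8  7  8  9  1
dec:    2  2  2  2  2  3  3  3  2  2  2  3  2  2  2  1
Best peak at i=12 (value 34): inc=8, dec=3, length 8+3−1 = 10.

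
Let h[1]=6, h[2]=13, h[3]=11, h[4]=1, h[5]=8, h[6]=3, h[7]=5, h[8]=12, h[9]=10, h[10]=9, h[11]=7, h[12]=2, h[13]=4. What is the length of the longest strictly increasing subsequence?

4

Let dp[i] be the length of the longest such subsequence ending at index i:
i:      1  2  3  4  5  6  7  8  9 10 11 12 13
h[i]:   6 13 11  1  8  3  5 12 10  9  7  2  4
dp:     1  2  2  1  2  2  3  4  4  4  4  2  3
Maximum dp value is 4.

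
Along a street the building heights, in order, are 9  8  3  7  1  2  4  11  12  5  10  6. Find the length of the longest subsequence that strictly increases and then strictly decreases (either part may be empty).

7

inc[i] = longest strictly increasing subsequence ending at i; dec[i] = longest strictly decreasing subsequence starting at i:
i:      1  2  3  4  5  6  7  8  9 10 11 12
a[i]:   9  8  3  7  1  2  4 11 12  5 10  6
inc:    1  1  1  2  1  2  3  4  5  4  5  5
dec:    4  3  2  2  1  1  1  3  3  1  2  1
Best peak at i=9 (value 12): inc=5, dec=3, length 5+3−1 = 7.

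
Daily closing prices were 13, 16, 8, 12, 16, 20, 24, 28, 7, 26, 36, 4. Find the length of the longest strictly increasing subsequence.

7

Track the smallest tail for each achievable length (strict):
13 → extends → [13]
16 → extends → [13, 16]
8 → replaces 13 → [8, 16]
12 → replaces 16 → [8, 12]
16 → extends → [8, 12, 16]
20 → extends → [8, 12, 16, 20]
24 → extends → [8, 12, 16, 20, 24]
28 → extends → [8, 12, 16, 20, 24, 28]
7 → replaces 8 → [7, 12, 16, 20, 24, 28]
26 → replaces 28 → [7, 12, 16, 20, 24, 26]
36 → extends → [7, 12, 16, 20, 24, 26, 36]
4 → replaces 7 → [4, 12, 16, 20, 24, 26, 36]
Seven tails, so the longest strictly increasing subsequence has length 7 (e.g. 8, 12, 16, 20, 24, 28, 36).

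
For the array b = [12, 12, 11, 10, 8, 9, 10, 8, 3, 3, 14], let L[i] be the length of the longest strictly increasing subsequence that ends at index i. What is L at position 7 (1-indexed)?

dp[i] = 1 + max{dp[j] : j<i, b[j]<b[i]} (or 1 if no such j):
i:      1  2  3  4  5  6  7  8  9 10 11
b[i]:  12 12 11 10  8  9 10  8  3  3 14
dp:     1  1  1  1  1  2  3  1  1  1  4
At index 7 the value is 3.

3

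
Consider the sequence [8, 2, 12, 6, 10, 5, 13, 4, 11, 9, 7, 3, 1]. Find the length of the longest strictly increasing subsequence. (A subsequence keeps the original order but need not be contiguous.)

4

Track the smallest tail for each achievable length (strict):
8 → extends → [8]
2 → replaces 8 → [2]
12 → extends → [2, 12]
6 → replaces 12 → [2, 6]
10 → extends → [2, 6, 10]
5 → replaces 6 → [2, 5, 10]
13 → extends → [2, 5, 10, 13]
4 → replaces 5 → [2, 4, 10, 13]
11 → replaces 13 → [2, 4, 10, 11]
9 → replaces 10 → [2, 4, 9, 11]
7 → replaces 9 → [2, 4, 7, 11]
3 → replaces 4 → [2, 3, 7, 11]
1 → replaces 2 → [1, 3, 7, 11]
Four tails, so the longest strictly increasing subsequence has length 4 (e.g. 2, 6, 10, 13).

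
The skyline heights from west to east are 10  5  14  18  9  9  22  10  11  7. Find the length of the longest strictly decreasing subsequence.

3

Let dp[i] be the longest strictly decreasing subsequence ending at i:
i:      1  2  3  4  5  6  7  8  9 10
a[i]:  10  5 14 18  9  9 22 10 11  7
dp:     1  2  1  1  2  2  1  2  2  3
Maximum is 3.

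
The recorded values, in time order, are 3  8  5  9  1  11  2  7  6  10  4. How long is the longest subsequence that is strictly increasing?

4

Track the smallest tail for each achievable length (strict):
3 → extends → [3]
8 → extends → [3, 8]
5 → replaces 8 → [3, 5]
9 → extends → [3, 5, 9]
1 → replaces 3 → [1, 5, 9]
11 → extends → [1, 5, 9, 11]
2 → replaces 5 → [1, 2, 9, 11]
7 → replaces 9 → [1, 2, 7, 11]
6 → replaces 7 → [1, 2, 6, 11]
10 → replaces 11 → [1, 2, 6, 10]
4 → replaces 6 → [1, 2, 4, 10]
Four tails, so the longest strictly increasing subsequence has length 4 (e.g. 3, 8, 9, 11).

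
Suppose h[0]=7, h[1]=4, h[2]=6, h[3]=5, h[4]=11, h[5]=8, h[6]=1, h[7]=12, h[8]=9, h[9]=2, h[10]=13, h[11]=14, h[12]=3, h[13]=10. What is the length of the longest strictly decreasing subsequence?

Negate each value so 'decreasing' becomes 'increasing', then run patience tails on the negated sequence:
-7 → extends → [-7]
-4 → extends → [-7, -4]
-6 → replaces -4 → [-7, -6]
-5 → extends → [-7, -6, -5]
-11 → replaces -7 → [-11, -6, -5]
-8 → replaces -6 → [-11, -8, -5]
-1 → extends → [-11, -8, -5, -1]
-12 → replaces -11 → [-12, -8, -5, -1]
-9 → replaces -8 → [-12, -9, -5, -1]
-2 → replaces -1 → [-12, -9, -5, -2]
-13 → replaces -12 → [-13, -9, -5, -2]
-14 → replaces -13 → [-14, -9, -5, -2]
-3 → replaces -2 → [-14, -9, -5, -3]
-10 → replaces -9 → [-14, -10, -5, -3]
Four tails, so the longest strictly decreasing subsequence of the original has length 4.

4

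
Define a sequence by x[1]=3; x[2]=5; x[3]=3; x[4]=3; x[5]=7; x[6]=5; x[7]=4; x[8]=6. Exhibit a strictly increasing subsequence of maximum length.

Patience tails give the LIS length; then backtrack through the dp parents:
3 → extends → [3]
5 → extends → [3, 5]
3 → already a tail → [3, 5]
3 → already a tail → [3, 5]
7 → extends → [3, 5, 7]
5 → already a tail → [3, 5, 7]
4 → replaces 5 → [3, 4, 7]
6 → replaces 7 → [3, 4, 6]
Length 3; one witness is 3, 5, 7.

3, 5, 7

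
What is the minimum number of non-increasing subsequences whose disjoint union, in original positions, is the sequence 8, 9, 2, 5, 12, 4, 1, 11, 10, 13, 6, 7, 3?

4

The minimum number of non-increasing subsequences covering a sequence equals the length of its longest strictly increasing subsequence.
LIS length is 4 (e.g. 8, 9, 12, 13), so 4 piles are needed.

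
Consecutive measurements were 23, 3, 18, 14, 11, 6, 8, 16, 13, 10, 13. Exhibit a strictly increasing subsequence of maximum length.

3, 6, 8, 10, 13

Patience tails give the LIS length; then backtrack through the dp parents:
23 → extends → [23]
3 → replaces 23 → [3]
18 → extends → [3, 18]
14 → replaces 18 → [3, 14]
11 → replaces 14 → [3, 11]
6 → replaces 11 → [3, 6]
8 → extends → [3, 6, 8]
16 → extends → [3, 6, 8, 16]
13 → replaces 16 → [3, 6, 8, 13]
10 → replaces 13 → [3, 6, 8, 10]
13 → extends → [3, 6, 8, 10, 13]
Length 5; one witness is 3, 6, 8, 10, 13.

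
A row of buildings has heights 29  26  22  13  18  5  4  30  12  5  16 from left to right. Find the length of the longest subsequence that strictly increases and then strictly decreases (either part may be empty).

6

inc[i] = longest strictly increasing subsequence ending at i; dec[i] = longest strictly decreasing subsequence starting at i:
i:      1  2  3  4  5  6  7  8  9 10 11
a[i]:  29 26 22 13 18  5  4 30 12  5 16
inc:    1  1  1  1  2  1  1  3  2  2  3
dec:    6  5  4  3  3  2  1  3  2  1  1
Best peak at i=1 (value 29): inc=1, dec=6, length 1+6−1 = 6.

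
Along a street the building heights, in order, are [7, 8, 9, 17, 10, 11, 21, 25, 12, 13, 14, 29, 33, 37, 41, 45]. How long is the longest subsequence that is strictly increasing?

Let dp[i] be the length of the longest such subsequence ending at index i:
i:      1  2  3  4  5  6  7  8  9 10 11 12 13 14 15 16
a[i]:   7  8  9 17 10 11 21 25 12 13 14 29 33 37 41 45
dp:     1  2  3  4  4  5  6  7  6  7  8  9 10 11 12 13
Maximum dp value is 13.

13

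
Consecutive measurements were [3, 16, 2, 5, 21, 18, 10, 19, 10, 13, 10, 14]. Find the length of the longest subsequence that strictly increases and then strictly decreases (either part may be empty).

6

inc[i] = longest strictly increasing subsequence ending at i; dec[i] = longest strictly decreasing subsequence starting at i:
i:      1  2  3  4  5  6  7  8  9 10 11 12
a[i]:   3 16  2  5 21 18 10 19 10 13 10 14
inc:    1  2  1  2  3  3  3  4  3  4  3  5
dec:    2  3  1  1  4  3  1  3  1  2  1  1
Best peak at i=5 (value 21): inc=3, dec=4, length 3+4−1 = 6.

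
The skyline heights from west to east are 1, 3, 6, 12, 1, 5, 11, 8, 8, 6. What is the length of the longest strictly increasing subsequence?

4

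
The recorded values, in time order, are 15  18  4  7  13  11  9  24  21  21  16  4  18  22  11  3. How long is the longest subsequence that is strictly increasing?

Track the smallest tail for each achievable length (strict):
15 → extends → [15]
18 → extends → [15, 18]
4 → replaces 15 → [4, 18]
7 → replaces 18 → [4, 7]
13 → extends → [4, 7, 13]
11 → replaces 13 → [4, 7, 11]
9 → replaces 11 → [4, 7, 9]
24 → extends → [4, 7, 9, 24]
21 → replaces 24 → [4, 7, 9, 21]
21 → already a tail → [4, 7, 9, 21]
16 → replaces 21 → [4, 7, 9, 16]
4 → already a tail → [4, 7, 9, 16]
18 → extends → [4, 7, 9, 16, 18]
22 → extends → [4, 7, 9, 16, 18, 22]
11 → replaces 16 → [4, 7, 9, 11, 18, 22]
3 → replaces 4 → [3, 7, 9, 11, 18, 22]
Six tails, so the longest strictly increasing subsequence has length 6 (e.g. 4, 7, 13, 16, 18, 22).

6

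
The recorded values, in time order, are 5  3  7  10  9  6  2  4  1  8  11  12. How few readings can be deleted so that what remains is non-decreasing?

7

Fewest deletions = n − (longest non-decreasing subsequence).
Patience tails:
5 → extends → [5]
3 → replaces 5 → [3]
7 → extends → [3, 7]
10 → extends → [3, 7, 10]
9 → replaces 10 → [3, 7, 9]
6 → replaces 7 → [3, 6, 9]
2 → replaces 3 → [2, 6, 9]
4 → replaces 6 → [2, 4, 9]
1 → replaces 2 → [1, 4, 9]
8 → replaces 9 → [1, 4, 8]
11 → extends → [1, 4, 8, 11]
12 → extends → [1, 4, 8, 11, 12]
Longest non-decreasing subsequence has length 5, so deletions = 12 − 5 = 7.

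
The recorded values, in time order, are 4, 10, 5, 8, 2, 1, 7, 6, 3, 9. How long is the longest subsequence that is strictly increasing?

Track the smallest tail for each achievable length (strict):
4 → extends → [4]
10 → extends → [4, 10]
5 → replaces 10 → [4, 5]
8 → extends → [4, 5, 8]
2 → replaces 4 → [2, 5, 8]
1 → replaces 2 → [1, 5, 8]
7 → replaces 8 → [1, 5, 7]
6 → replaces 7 → [1, 5, 6]
3 → replaces 5 → [1, 3, 6]
9 → extends → [1, 3, 6, 9]
Four tails, so the longest strictly increasing subsequence has length 4 (e.g. 4, 5, 8, 9).

4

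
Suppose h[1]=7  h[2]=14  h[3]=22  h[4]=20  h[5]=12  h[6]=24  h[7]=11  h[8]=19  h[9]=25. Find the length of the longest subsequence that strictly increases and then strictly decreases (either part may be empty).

6

inc[i] = longest strictly increasing subsequence ending at i; dec[i] = longest strictly decreasing subsequence starting at i:
i:      1  2  3  4  5  6  7  8  9
h[i]:   7 14 22 20 12 24 11 19 25
inc:    1  2  3  3  2  4  2  3  5
dec:    1  3  4  3  2  2  1  1  1
Best peak at i=3 (value 22): inc=3, dec=4, length 3+4−1 = 6.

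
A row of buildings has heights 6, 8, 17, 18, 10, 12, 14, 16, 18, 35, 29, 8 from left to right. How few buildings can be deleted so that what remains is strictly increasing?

4

Fewest deletions = n − (longest strictly increasing subsequence).
Patience tails:
6 → extends → [6]
8 → extends → [6, 8]
17 → extends → [6, 8, 17]
18 → extends → [6, 8, 17, 18]
10 → replaces 17 → [6, 8, 10, 18]
12 → replaces 18 → [6, 8, 10, 12]
14 → extends → [6, 8, 10, 12, 14]
16 → extends → [6, 8, 10, 12, 14, 16]
18 → extends → [6, 8, 10, 12, 14, 16, 18]
35 → extends → [6, 8, 10, 12, 14, 16, 18, 35]
29 → replaces 35 → [6, 8, 10, 12, 14, 16, 18, 29]
8 → already a tail → [6, 8, 10, 12, 14, 16, 18, 29]
Longest strictly increasing subsequence has length 8, so deletions = 12 − 8 = 4.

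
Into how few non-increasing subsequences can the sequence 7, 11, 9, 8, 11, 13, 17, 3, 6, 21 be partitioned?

The minimum number of non-increasing subsequences covering a sequence equals the length of its longest strictly increasing subsequence.
LIS length is 6 (e.g. 7, 9, 11, 13, 17, 21), so 6 piles are needed.

6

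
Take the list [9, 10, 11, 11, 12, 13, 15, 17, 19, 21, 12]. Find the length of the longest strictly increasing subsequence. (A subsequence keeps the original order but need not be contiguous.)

9

Track the smallest tail for each achievable length (strict):
9 → extends → [9]
10 → extends → [9, 10]
11 → extends → [9, 10, 11]
11 → already a tail → [9, 10, 11]
12 → extends → [9, 10, 11, 12]
13 → extends → [9, 10, 11, 12, 13]
15 → extends → [9, 10, 11, 12, 13, 15]
17 → extends → [9, 10, 11, 12, 13, 15, 17]
19 → extends → [9, 10, 11, 12, 13, 15, 17, 19]
21 → extends → [9, 10, 11, 12, 13, 15, 17, 19, 21]
12 → already a tail → [9, 10, 11, 12, 13, 15, 17, 19, 21]
Nine tails, so the longest strictly increasing subsequence has length 9 (e.g. 9, 10, 11, 12, 13, 15, 17, 19, 21).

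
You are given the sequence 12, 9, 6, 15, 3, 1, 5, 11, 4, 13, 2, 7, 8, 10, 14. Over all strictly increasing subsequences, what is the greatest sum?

47

Let S[i] be the best sum of a strictly increasing subsequence ending at i:
i:      1  2  3  4  5  6  7  8  9 10 11 12 13 14 15
a[i]:  12  9  6 15  3  1  5 11  4 13  2  7  8 10 14
S:     12  9  6 27  3  1  8 20  7 33  3 15 23 33 47
Maximum is 47 (e.g. 3 + 5 + 7 + 8 + 10 + 14).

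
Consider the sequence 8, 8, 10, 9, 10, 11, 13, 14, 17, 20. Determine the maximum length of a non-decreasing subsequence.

Track the smallest tail for each achievable length (allowing ties):
8 → extends → [8]
8 → extends → [8, 8]
10 → extends → [8, 8, 10]
9 → replaces 10 → [8, 8, 9]
10 → extends → [8, 8, 9, 10]
11 → extends → [8, 8, 9, 10, 11]
13 → extends → [8, 8, 9, 10, 11, 13]
14 → extends → [8, 8, 9, 10, 11, 13, 14]
17 → extends → [8, 8, 9, 10, 11, 13, 14, 17]
20 → extends → [8, 8, 9, 10, 11, 13, 14, 17, 20]
Nine tails, so the longest non-decreasing subsequence has length 9 (e.g. 8, 8, 10, 10, 11, 13, 14, 17, 20).

9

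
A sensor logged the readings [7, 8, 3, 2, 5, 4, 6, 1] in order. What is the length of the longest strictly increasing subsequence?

Track the smallest tail for each achievable length (strict):
7 → extends → [7]
8 → extends → [7, 8]
3 → replaces 7 → [3, 8]
2 → replaces 3 → [2, 8]
5 → replaces 8 → [2, 5]
4 → replaces 5 → [2, 4]
6 → extends → [2, 4, 6]
1 → replaces 2 → [1, 4, 6]
Three tails, so the longest strictly increasing subsequence has length 3 (e.g. 3, 5, 6).

3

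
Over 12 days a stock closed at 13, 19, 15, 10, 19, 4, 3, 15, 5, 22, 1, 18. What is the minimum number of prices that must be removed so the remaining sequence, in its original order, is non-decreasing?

8

Fewest deletions = n − (longest non-decreasing subsequence).
Patience tails:
13 → extends → [13]
19 → extends → [13, 19]
15 → replaces 19 → [13, 15]
10 → replaces 13 → [10, 15]
19 → extends → [10, 15, 19]
4 → replaces 10 → [4, 15, 19]
3 → replaces 4 → [3, 15, 19]
15 → replaces 19 → [3, 15, 15]
5 → replaces 15 → [3, 5, 15]
22 → extends → [3, 5, 15, 22]
1 → replaces 3 → [1, 5, 15, 22]
18 → replaces 22 → [1, 5, 15, 18]
Longest non-decreasing subsequence has length 4, so deletions = 12 − 4 = 8.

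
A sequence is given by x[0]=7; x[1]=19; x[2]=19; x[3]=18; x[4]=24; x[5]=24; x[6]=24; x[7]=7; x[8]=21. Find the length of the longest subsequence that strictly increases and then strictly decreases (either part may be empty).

4

inc[i] = longest strictly increasing subsequence ending at i; dec[i] = longest strictly decreasing subsequence starting at i:
i:      0  1  2  3  4  5  6  7  8
x[i]:   7 19 19 18 24 24 24  7 21
inc:    1  2  2  2  3  3  3  1  3
dec:    1  3  3  2  2  2  2  1  1
Best peak at i=1 (value 19): inc=2, dec=3, length 2+3−1 = 4.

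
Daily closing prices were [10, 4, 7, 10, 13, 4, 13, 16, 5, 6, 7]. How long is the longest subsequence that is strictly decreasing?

Let dp[i] be the longest strictly decreasing subsequence ending at i:
i:      1  2  3  4  5  6  7  8  9 10 11
a[i]:  10  4  7 10 13  4 13 16  5  6  7
dp:     1  2  2  1  1  3  1  1  3  3  2
Maximum is 3.

3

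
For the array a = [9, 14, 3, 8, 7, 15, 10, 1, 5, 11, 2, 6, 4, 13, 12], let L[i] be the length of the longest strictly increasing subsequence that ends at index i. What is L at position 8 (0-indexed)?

2

dp[i] = 1 + max{dp[j] : j<i, a[j]<a[i]} (or 1 if no such j):
i:      0  1  2  3  4  5  6  7  8  9 10 11 12 13 14
a[i]:   9 14  3  8  7 15 10  1  5 11  2  6  4 13 12
dp:     1  2  1  2  2  3  3  1  2  4  2  3  3  5  5
At index 8 the value is 2.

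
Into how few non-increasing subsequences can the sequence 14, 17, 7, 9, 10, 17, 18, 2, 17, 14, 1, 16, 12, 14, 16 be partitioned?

Place each on the leftmost legal pile:
14 → new pile 1 (tops now [14])
17 → new pile 2 (tops now [14, 17])
7 → pile 1 (tops now [7, 17])
9 → pile 2 (tops now [7, 9])
10 → new pile 3 (tops now [7, 9, 10])
17 → new pile 4 (tops now [7, 9, 10, 17])
18 → new pile 5 (tops now [7, 9, 10, 17, 18])
2 → pile 1 (tops now [2, 9, 10, 17, 18])
17 → pile 4 (tops now [2, 9, 10, 17, 18])
14 → pile 4 (tops now [2, 9, 10, 14, 18])
1 → pile 1 (tops now [1, 9, 10, 14, 18])
16 → pile 5 (tops now [1, 9, 10, 14, 16])
12 → pile 4 (tops now [1, 9, 10, 12, 16])
14 → pile 5 (tops now [1, 9, 10, 12, 14])
16 → new pile 6 (tops now [1, 9, 10, 12, 14, 16])
Six piles.

6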